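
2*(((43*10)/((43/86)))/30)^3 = 1272112/27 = 47115.26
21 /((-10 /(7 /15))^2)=343 /7500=0.05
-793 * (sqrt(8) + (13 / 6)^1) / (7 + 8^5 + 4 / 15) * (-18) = 2.18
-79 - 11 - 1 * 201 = -291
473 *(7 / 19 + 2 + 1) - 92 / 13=391788 / 247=1586.19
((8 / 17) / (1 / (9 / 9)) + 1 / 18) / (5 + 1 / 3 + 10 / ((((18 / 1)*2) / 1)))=161 / 1717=0.09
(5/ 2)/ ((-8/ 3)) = -15/ 16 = -0.94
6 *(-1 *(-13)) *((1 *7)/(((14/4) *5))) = 156/5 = 31.20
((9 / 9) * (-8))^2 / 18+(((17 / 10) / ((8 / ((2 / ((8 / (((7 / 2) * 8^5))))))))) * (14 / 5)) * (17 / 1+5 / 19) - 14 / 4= 2518032859 / 8550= 294506.77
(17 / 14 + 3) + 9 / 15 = 337 / 70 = 4.81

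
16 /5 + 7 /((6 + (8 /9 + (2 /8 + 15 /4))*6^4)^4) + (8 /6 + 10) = 16793536001403173 /1155518532206640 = 14.53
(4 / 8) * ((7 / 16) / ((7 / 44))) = 1.38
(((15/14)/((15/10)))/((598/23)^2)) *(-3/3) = -5/4732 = -0.00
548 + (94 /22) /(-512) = 3086289 /5632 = 547.99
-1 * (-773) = 773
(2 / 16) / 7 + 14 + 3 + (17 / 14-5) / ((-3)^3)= 25943 / 1512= 17.16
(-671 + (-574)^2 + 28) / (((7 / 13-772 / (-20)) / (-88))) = -78371865 / 106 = -739357.22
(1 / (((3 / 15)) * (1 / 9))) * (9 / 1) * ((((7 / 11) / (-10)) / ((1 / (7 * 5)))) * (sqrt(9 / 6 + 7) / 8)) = -19845 * sqrt(34) / 352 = -328.74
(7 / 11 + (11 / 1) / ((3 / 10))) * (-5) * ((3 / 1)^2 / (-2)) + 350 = 26165 / 22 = 1189.32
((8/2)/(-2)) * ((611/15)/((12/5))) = -611/18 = -33.94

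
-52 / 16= -13 / 4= -3.25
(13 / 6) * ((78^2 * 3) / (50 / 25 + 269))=39546 / 271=145.93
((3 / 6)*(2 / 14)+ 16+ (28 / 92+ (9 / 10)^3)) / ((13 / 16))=21.05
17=17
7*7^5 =117649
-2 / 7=-0.29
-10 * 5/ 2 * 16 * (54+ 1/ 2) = -21800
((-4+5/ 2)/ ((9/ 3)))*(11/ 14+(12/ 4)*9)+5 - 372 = -10665/ 28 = -380.89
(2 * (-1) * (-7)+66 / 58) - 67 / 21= 7276 / 609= 11.95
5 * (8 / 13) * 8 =320 / 13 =24.62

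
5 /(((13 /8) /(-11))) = -440 /13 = -33.85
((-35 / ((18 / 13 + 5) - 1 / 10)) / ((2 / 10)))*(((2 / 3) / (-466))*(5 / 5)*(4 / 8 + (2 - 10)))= -0.30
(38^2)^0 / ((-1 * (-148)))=1 / 148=0.01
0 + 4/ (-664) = -1/ 166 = -0.01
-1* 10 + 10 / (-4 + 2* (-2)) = -45 / 4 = -11.25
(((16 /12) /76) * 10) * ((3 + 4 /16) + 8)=75 /38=1.97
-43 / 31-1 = -74 / 31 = -2.39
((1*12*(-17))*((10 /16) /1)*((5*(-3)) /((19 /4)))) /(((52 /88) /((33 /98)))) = 2776950 /12103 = 229.44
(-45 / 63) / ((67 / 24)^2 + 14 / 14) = -576 / 7091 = -0.08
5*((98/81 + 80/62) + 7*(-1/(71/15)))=910415/178281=5.11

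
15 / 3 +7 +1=13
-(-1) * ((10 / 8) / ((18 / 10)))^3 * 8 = 15625 / 5832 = 2.68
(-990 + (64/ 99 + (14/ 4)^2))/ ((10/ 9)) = -386933/ 440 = -879.39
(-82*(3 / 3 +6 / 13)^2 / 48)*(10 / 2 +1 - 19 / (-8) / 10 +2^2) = -310821 / 8320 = -37.36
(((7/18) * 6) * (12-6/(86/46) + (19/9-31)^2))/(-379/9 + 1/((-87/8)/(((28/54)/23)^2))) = -2838964560894/60753050735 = -46.73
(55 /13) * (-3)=-165 /13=-12.69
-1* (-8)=8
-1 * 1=-1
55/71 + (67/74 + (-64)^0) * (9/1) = 94169/5254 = 17.92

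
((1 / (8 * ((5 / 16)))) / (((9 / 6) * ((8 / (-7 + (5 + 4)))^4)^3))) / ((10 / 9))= 3 / 209715200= 0.00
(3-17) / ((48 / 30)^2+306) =-25 / 551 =-0.05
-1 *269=-269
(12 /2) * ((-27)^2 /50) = 2187 /25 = 87.48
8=8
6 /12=1 /2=0.50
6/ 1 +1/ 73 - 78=-71.99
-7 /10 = -0.70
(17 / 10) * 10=17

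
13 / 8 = 1.62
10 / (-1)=-10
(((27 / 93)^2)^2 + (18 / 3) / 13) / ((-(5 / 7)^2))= -275694531 / 300144325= -0.92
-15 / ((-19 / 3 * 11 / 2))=90 / 209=0.43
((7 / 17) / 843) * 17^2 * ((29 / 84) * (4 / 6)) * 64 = 15776 / 7587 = 2.08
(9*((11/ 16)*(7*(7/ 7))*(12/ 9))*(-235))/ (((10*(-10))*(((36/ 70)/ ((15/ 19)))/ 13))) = 1646645/ 608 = 2708.30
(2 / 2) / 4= 0.25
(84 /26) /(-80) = -0.04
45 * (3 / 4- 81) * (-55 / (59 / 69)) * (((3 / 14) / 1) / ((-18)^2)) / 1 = 153.63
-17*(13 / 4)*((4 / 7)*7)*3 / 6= -221 / 2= -110.50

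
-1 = -1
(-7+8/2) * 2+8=2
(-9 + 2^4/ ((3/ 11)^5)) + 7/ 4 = 10300217/ 972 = 10596.93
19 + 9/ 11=218/ 11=19.82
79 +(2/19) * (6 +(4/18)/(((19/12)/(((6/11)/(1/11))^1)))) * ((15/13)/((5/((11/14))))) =199963/2527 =79.13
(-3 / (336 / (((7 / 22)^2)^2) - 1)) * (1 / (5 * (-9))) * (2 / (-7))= -0.00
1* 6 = 6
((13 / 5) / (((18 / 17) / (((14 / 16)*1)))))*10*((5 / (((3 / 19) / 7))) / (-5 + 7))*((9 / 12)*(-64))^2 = 16460080 / 3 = 5486693.33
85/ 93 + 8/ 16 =263/ 186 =1.41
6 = 6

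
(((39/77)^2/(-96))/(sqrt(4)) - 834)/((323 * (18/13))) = -457118727/245128576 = -1.86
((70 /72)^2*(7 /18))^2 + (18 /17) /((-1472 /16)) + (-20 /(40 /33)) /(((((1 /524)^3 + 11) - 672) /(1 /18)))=2529430065997834175929 /20236112777601961731072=0.12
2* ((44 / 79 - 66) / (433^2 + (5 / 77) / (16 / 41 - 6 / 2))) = -42595630 / 61016505807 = -0.00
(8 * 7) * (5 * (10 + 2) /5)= 672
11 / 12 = 0.92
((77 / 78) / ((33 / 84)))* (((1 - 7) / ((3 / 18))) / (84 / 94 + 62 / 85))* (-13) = 1174530 / 1621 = 724.57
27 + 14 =41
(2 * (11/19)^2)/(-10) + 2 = 3489/1805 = 1.93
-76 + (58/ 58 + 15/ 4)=-285/ 4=-71.25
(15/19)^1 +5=5.79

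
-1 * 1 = -1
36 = 36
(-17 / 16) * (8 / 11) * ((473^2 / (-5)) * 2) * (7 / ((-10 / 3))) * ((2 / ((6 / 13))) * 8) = -125857732 / 25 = -5034309.28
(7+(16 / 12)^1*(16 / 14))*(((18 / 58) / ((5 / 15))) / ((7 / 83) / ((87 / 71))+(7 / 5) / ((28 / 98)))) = 4011390 / 2511593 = 1.60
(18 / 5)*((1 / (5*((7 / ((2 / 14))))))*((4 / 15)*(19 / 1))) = 0.07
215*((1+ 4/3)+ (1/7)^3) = 516860/1029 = 502.29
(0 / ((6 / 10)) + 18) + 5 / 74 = 1337 / 74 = 18.07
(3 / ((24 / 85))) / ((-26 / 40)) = -425 / 26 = -16.35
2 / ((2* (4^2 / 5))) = 5 / 16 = 0.31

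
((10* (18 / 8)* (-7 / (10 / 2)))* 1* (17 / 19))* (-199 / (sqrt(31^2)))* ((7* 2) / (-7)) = -213129 / 589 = -361.85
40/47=0.85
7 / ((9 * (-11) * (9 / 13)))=-91 / 891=-0.10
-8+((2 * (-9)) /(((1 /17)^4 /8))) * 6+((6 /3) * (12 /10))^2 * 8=-1804052648 /25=-72162105.92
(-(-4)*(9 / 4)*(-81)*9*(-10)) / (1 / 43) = 2821230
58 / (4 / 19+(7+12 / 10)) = 6.90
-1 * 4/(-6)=2/3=0.67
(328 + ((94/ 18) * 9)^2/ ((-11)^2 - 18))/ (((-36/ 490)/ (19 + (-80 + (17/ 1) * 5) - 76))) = 229275410/ 927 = 247330.54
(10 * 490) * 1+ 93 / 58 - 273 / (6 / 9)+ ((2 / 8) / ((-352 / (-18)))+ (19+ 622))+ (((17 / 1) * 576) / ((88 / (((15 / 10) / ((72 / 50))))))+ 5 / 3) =29235853 / 5568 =5250.69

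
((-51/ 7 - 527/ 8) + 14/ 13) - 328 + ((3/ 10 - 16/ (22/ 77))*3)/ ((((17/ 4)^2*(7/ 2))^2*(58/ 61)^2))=-716130649024527/ 1789744782280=-400.13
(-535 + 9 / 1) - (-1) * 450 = -76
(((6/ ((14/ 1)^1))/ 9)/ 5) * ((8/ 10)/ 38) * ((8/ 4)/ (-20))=-0.00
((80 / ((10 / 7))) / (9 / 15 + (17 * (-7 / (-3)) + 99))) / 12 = 70 / 2089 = 0.03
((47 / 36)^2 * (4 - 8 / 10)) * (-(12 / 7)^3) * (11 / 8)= -194392 / 5145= -37.78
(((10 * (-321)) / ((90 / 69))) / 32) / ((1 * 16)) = -2461 / 512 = -4.81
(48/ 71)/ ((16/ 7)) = 0.30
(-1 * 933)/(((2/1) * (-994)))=933/1988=0.47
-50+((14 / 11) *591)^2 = 68453026 / 121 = 565727.49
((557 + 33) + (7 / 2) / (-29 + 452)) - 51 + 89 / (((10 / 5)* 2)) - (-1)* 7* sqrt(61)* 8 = 56* sqrt(61) + 949649 / 1692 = 998.63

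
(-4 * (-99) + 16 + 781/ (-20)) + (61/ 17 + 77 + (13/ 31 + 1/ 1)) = 4795253/ 10540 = 454.96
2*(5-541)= -1072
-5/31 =-0.16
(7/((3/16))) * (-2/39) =-224/117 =-1.91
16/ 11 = 1.45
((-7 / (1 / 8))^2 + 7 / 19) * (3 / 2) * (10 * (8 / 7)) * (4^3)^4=902049093524.21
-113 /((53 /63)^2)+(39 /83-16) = -40846052 /233147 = -175.19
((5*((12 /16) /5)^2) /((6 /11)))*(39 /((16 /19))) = 24453 /2560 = 9.55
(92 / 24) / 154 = 23 / 924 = 0.02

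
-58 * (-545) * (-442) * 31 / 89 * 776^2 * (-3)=782443804796160 / 89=8791503424675.96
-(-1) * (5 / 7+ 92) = 649 / 7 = 92.71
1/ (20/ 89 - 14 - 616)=-89/ 56050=-0.00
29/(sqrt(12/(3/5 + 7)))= 29 * sqrt(570)/30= 23.08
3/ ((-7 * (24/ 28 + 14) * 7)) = -0.00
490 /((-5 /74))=-7252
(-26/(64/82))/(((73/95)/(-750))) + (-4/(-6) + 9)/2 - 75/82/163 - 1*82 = 379789337557/11708616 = 32436.74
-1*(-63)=63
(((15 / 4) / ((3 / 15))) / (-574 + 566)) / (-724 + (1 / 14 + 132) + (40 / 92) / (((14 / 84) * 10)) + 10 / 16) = 12075 / 3045052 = 0.00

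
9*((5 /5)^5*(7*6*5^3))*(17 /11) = 803250 /11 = 73022.73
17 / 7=2.43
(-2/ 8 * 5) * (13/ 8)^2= -845/ 256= -3.30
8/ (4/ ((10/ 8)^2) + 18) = 100/ 257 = 0.39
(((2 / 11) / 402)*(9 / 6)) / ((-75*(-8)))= 1 / 884400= 0.00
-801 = -801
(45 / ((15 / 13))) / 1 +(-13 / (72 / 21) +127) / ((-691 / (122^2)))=-10841303 / 4146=-2614.88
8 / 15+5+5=158 / 15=10.53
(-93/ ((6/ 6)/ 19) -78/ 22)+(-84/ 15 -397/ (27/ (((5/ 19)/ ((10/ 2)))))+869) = -25616944/ 28215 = -907.92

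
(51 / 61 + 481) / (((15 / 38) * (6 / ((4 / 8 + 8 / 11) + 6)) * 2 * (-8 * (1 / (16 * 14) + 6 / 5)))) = -991312 / 12993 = -76.30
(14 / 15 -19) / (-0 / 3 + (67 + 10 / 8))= -1084 / 4095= -0.26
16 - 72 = -56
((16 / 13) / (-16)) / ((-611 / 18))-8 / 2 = -31754 / 7943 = -4.00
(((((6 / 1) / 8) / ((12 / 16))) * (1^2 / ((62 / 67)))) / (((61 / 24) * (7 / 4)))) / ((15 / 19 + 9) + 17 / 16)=977664 / 43668863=0.02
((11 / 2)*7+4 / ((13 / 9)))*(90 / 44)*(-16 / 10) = -19314 / 143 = -135.06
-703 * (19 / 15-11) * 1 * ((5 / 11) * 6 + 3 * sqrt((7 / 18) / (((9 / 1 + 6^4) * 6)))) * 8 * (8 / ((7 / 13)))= 42697408 * sqrt(3045) / 137025 + 170789632 / 77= 2235241.90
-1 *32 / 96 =-1 / 3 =-0.33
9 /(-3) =-3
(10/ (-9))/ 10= -1/ 9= -0.11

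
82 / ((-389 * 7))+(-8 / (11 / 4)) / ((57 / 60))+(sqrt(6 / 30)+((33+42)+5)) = sqrt(5) / 5+43768702 / 569107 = 77.35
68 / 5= 13.60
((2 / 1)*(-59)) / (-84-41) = 118 / 125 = 0.94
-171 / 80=-2.14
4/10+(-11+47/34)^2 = 536957/5780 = 92.90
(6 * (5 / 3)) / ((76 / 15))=75 / 38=1.97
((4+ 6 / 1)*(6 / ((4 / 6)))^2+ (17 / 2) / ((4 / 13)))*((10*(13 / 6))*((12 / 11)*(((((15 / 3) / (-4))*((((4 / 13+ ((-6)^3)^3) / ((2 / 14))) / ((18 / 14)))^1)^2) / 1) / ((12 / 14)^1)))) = -274578383469763053644425 / 3159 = -86919399642216857753.85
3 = 3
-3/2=-1.50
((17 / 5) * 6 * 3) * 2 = 122.40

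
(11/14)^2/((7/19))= 2299/1372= 1.68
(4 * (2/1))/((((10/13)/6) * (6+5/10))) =48/5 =9.60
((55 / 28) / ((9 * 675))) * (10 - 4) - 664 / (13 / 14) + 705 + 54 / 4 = 126229 / 36855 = 3.43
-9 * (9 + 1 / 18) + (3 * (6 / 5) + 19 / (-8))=-3211 / 40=-80.28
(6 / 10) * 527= 1581 / 5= 316.20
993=993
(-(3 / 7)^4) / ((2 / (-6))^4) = -6561 / 2401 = -2.73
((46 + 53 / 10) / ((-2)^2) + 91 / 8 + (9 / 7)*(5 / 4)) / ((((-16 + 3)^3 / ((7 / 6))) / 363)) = -437173 / 87880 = -4.97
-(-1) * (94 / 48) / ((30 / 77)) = 3619 / 720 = 5.03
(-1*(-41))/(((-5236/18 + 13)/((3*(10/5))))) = -54/61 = -0.89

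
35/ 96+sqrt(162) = 35/ 96+9 * sqrt(2) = 13.09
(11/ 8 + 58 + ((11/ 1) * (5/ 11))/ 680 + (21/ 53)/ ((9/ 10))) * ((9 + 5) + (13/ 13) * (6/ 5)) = 12289238/ 13515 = 909.30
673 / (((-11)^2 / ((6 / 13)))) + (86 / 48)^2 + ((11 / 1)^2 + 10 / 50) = 575236913 / 4530240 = 126.98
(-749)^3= -420189749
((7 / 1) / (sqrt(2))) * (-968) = -3388 * sqrt(2) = -4791.36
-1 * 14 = -14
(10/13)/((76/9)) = 45/494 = 0.09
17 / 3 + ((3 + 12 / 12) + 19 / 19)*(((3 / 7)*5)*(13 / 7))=3758 / 147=25.56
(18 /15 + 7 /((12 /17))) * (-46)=-15341 /30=-511.37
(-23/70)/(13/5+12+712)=-23/50862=-0.00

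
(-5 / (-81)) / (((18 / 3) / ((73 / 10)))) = 73 / 972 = 0.08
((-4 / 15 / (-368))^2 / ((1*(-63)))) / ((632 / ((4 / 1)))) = -1 / 18956397600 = -0.00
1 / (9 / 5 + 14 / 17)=85 / 223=0.38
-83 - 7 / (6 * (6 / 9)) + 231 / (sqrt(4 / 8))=-339 / 4 + 231 * sqrt(2)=241.93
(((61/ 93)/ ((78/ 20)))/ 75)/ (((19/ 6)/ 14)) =3416/ 344565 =0.01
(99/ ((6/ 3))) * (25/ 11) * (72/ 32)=2025/ 8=253.12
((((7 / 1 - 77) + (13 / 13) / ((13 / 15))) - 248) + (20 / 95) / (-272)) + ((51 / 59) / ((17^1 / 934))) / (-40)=-787901147 / 2477410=-318.03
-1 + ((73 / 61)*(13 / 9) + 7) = 4243 / 549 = 7.73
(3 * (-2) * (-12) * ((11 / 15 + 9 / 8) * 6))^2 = 16112196 / 25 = 644487.84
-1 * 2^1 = -2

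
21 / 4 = 5.25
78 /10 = 7.80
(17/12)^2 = 289/144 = 2.01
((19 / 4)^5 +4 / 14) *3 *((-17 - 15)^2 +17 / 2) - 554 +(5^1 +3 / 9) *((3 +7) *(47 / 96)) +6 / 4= 138061509665 / 18432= 7490316.28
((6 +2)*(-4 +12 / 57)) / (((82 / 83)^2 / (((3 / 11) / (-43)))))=2976048 / 15107147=0.20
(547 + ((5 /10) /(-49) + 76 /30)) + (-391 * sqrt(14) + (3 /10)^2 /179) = 1445961533 /2631300 - 391 * sqrt(14) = -913.46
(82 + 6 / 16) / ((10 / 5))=659 / 16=41.19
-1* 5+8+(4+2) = 9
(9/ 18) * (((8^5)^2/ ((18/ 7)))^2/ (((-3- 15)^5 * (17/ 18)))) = -441352763482308608/ 9034497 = -48851946431.81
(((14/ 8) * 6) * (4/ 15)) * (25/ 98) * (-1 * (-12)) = 60/ 7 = 8.57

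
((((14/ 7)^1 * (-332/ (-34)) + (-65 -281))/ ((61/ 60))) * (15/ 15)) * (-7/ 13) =2331000/ 13481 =172.91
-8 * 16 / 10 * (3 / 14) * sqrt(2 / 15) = -32 * sqrt(30) / 175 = -1.00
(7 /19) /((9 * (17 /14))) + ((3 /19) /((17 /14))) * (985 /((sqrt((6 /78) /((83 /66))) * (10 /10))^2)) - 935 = 37059928 /31977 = 1158.96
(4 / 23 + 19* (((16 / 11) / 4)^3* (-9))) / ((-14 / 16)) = 9.20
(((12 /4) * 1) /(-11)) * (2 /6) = -1 /11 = -0.09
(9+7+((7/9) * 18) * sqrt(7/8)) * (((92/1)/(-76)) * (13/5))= -4784/95 -2093 * sqrt(14)/190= -91.58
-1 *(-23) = 23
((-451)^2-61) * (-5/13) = -1016700/13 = -78207.69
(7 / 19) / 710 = 7 / 13490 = 0.00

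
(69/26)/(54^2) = 23/25272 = 0.00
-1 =-1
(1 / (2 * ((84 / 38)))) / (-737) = -19 / 61908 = -0.00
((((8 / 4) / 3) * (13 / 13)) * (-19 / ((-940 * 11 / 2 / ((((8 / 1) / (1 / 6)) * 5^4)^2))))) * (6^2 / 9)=4560000000 / 517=8820116.05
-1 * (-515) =515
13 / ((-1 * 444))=-13 / 444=-0.03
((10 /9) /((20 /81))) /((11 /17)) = 153 /22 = 6.95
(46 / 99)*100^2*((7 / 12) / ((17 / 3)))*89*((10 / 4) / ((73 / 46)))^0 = 71645000 / 1683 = 42569.82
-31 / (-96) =0.32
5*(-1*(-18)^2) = -1620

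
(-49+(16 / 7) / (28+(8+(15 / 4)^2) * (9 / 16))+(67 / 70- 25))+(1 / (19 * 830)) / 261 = -2175414645851 / 29805796755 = -72.99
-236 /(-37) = 6.38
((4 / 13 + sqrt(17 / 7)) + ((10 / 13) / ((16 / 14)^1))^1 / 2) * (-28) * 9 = -555.06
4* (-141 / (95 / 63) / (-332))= 8883 / 7885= 1.13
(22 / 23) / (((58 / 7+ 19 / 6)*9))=308 / 33189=0.01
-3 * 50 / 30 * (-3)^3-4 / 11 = 1481 / 11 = 134.64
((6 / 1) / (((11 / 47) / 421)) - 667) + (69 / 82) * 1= 9134329 / 902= 10126.75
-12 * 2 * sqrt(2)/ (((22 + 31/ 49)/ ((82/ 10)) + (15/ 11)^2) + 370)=-486178 * sqrt(2)/ 7588825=-0.09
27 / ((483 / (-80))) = -720 / 161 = -4.47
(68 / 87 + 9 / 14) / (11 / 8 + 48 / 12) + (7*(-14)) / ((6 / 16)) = -6836596 / 26187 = -261.07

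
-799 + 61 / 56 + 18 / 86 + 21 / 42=-1919661 / 2408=-797.20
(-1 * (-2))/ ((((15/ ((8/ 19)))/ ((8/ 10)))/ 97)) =6208/ 1425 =4.36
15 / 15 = 1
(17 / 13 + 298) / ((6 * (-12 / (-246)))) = 53177 / 52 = 1022.63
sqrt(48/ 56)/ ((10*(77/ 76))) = 38*sqrt(42)/ 2695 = 0.09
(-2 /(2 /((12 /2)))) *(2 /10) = -6 /5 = -1.20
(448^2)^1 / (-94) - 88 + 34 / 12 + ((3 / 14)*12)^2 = -30588953 / 13818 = -2213.70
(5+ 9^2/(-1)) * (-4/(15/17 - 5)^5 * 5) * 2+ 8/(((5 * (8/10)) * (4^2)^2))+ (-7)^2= 62440852151/1344560000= 46.44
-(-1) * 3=3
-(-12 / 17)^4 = -20736 / 83521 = -0.25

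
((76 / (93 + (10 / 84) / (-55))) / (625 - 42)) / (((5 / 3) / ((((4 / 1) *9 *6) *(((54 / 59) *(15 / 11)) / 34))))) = 167541696 / 25123740785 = 0.01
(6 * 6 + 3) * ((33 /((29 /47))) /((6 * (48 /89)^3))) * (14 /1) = 33166676543 /1069056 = 31024.26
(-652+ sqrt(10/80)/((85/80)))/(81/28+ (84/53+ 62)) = -9.80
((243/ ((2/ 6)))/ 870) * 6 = 5.03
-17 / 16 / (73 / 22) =-0.32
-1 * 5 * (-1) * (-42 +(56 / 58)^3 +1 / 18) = -90092795 / 439002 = -205.22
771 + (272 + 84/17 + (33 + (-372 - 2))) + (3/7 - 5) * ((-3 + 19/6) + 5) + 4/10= 1220444/1785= 683.72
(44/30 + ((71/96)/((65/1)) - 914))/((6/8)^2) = -5694137/3510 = -1622.26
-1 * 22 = -22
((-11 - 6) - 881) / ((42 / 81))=-12123 / 7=-1731.86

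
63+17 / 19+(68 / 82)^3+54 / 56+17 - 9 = 2692356609 / 36665972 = 73.43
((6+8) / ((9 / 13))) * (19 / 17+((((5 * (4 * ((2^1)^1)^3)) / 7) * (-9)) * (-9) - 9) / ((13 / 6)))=2634446 / 153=17218.60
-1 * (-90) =90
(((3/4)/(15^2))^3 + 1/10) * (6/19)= 0.03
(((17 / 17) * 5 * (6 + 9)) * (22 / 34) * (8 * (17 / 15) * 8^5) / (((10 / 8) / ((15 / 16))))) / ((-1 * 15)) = -720896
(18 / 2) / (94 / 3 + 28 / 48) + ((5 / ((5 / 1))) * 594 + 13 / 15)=3419129 / 5745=595.15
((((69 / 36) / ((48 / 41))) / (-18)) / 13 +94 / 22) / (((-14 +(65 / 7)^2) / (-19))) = -5888086225 / 5247006336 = -1.12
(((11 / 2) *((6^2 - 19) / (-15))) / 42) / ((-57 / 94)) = 8789 / 35910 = 0.24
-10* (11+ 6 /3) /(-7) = 130 /7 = 18.57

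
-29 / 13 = -2.23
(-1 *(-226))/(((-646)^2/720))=40680/104329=0.39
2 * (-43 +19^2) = 636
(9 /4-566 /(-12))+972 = 1021.42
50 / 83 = 0.60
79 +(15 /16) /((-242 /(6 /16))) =2447059 /30976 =79.00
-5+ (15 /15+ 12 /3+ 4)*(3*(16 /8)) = 49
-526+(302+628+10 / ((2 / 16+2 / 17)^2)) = 624916 / 1089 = 573.84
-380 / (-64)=95 / 16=5.94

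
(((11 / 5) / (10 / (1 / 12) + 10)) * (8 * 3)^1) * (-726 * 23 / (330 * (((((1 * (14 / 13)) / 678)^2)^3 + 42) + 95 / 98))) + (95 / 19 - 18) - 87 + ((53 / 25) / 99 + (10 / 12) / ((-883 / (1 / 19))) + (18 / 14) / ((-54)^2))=-100.46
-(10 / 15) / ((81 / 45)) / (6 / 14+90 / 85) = -1190 / 4779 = -0.25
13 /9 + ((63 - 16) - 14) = 310 /9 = 34.44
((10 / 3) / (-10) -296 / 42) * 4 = -620 / 21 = -29.52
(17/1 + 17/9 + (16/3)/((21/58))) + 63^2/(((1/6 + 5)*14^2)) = 48875/1302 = 37.54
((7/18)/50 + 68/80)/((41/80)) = 3088/1845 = 1.67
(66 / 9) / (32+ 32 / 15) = 0.21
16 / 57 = 0.28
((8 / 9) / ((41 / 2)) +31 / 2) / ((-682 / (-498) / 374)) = 16185581 / 3813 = 4244.84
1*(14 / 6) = 2.33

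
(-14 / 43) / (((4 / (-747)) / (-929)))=-4857741 / 86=-56485.36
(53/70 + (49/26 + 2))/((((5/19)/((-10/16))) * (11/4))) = -1824/455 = -4.01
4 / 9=0.44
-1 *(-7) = 7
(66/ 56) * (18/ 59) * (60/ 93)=2970/ 12803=0.23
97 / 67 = 1.45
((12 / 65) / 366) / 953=2 / 3778645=0.00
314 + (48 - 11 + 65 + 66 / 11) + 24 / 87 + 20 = 12826 / 29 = 442.28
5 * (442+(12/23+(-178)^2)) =160632.61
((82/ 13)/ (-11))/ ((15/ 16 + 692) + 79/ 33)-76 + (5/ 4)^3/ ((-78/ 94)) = -71801714797/ 916368960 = -78.35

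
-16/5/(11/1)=-16/55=-0.29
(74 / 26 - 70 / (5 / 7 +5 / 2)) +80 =7145 / 117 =61.07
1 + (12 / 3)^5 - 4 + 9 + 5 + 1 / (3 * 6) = 18631 / 18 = 1035.06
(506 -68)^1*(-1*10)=-4380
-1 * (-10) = 10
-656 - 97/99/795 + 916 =20463203/78705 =260.00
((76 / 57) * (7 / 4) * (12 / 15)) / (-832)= -7 / 3120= -0.00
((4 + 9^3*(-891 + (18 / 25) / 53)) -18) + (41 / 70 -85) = -12050590327 / 18550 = -649627.51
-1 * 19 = -19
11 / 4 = 2.75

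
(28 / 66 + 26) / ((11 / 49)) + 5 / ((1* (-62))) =2647321 / 22506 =117.63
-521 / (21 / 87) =-2158.43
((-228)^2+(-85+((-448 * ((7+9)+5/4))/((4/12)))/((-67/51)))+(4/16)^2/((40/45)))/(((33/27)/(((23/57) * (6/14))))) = 123461336853/12546688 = 9840.15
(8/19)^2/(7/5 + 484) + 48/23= 42062416/20151381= 2.09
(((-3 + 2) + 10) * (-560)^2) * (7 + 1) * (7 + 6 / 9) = 173107200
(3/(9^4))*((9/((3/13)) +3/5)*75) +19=1649/81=20.36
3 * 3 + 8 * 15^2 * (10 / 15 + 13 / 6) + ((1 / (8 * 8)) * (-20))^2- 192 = 1258777 / 256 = 4917.10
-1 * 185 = -185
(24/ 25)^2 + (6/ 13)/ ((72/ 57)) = 41827/ 32500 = 1.29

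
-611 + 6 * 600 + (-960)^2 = 924589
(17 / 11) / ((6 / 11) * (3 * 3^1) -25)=-1 / 13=-0.08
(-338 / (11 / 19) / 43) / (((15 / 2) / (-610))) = 1104.28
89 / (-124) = -89 / 124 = -0.72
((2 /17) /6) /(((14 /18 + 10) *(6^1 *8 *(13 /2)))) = 1 /171496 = 0.00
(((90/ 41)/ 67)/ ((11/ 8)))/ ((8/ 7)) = 630/ 30217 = 0.02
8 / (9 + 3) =2 / 3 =0.67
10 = 10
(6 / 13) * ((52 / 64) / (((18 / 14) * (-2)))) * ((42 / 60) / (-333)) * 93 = 1519 / 53280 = 0.03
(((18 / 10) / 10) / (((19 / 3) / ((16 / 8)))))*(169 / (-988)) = -351 / 36100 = -0.01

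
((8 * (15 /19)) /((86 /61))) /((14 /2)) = 3660 /5719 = 0.64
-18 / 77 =-0.23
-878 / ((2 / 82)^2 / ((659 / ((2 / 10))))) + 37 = -4863149773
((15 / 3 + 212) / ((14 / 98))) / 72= 1519 / 72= 21.10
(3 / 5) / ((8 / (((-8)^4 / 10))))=768 / 25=30.72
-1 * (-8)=8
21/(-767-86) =-21/853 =-0.02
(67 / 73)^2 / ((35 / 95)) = 85291 / 37303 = 2.29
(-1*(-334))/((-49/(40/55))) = -2672/539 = -4.96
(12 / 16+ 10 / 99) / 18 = 337 / 7128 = 0.05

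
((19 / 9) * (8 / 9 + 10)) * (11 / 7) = 2926 / 81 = 36.12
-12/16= -3/4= -0.75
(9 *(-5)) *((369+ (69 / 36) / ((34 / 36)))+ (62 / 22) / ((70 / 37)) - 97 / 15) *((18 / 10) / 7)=-194060826 / 45815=-4235.75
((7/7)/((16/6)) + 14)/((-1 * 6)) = -115/48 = -2.40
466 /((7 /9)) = 599.14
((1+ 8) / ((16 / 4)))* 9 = 81 / 4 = 20.25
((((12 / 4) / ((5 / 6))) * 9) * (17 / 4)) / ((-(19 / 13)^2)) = -232713 / 3610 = -64.46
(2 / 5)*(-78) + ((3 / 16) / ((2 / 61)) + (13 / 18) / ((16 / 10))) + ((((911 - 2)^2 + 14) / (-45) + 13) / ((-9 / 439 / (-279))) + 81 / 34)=-6112976094571 / 24480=-249713075.76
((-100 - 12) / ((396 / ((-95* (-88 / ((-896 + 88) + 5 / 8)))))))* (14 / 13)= 2383360 / 755703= 3.15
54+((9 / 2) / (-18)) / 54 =54.00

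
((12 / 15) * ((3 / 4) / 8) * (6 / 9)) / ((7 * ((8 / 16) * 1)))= 1 / 70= 0.01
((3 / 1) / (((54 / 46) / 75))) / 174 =575 / 522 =1.10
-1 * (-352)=352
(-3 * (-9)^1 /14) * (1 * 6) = 81 /7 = 11.57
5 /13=0.38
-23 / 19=-1.21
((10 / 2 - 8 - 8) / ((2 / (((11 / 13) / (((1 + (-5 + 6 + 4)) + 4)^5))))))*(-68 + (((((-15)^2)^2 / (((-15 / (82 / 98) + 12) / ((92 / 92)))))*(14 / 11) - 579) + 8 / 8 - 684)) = 55363 / 97500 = 0.57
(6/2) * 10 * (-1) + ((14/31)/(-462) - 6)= -36829/1023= -36.00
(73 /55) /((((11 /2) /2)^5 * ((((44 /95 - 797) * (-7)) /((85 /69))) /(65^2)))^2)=17819325361111040000000 /381129657634331438677768539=0.00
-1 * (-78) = 78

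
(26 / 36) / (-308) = -13 / 5544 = -0.00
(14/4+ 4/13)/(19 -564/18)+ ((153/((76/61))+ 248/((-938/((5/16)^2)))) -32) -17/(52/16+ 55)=5763675378883/63915680192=90.18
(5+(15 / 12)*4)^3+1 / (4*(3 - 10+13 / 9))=199991 / 200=999.96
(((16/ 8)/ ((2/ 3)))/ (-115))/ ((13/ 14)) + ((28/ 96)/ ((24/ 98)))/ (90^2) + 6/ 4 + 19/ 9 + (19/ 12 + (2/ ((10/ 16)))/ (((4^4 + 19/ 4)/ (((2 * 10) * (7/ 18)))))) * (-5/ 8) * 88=-9223659007487/ 103928572800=-88.75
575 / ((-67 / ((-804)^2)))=-5547600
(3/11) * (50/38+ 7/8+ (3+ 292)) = 135519/1672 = 81.05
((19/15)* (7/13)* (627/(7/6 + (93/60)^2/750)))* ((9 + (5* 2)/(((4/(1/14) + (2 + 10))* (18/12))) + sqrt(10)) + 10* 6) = 555940000* sqrt(10)/1520831 + 1959132560000/77562381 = 26414.77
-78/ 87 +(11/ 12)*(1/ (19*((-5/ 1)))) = -29959/ 33060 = -0.91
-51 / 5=-10.20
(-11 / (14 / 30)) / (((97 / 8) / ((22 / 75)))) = -1936 / 3395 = -0.57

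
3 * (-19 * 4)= -228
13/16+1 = 29/16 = 1.81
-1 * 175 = -175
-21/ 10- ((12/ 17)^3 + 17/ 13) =-2401099/ 638690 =-3.76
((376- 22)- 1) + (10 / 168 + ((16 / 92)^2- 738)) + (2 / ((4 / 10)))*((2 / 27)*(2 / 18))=-1385265431 / 3599316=-384.87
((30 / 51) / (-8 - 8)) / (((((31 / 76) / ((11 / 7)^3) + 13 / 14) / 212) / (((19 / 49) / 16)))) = -0.18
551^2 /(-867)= -303601 /867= -350.17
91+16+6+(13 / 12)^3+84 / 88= 2190215 / 19008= 115.23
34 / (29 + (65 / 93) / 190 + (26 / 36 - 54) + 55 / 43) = -3875031 / 2620778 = -1.48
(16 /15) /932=4 /3495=0.00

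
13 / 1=13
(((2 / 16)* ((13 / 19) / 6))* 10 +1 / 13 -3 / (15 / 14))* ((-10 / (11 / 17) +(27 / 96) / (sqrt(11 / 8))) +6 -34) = 18280393 / 163020 -229461* sqrt(22) / 1738880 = 111.52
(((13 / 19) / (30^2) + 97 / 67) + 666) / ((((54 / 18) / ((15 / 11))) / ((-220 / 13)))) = -764695771 / 148941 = -5134.22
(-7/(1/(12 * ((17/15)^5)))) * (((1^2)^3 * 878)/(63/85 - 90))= 593397996296/384091875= 1544.94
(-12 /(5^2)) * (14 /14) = -12 /25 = -0.48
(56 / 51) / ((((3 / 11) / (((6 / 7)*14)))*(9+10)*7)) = 352 / 969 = 0.36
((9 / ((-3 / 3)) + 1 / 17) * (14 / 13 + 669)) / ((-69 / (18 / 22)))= 3972216 / 55913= 71.04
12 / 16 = 3 / 4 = 0.75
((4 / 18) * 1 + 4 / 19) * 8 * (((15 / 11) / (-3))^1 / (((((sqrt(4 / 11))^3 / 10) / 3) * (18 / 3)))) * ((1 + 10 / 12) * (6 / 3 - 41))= 132275 * sqrt(11) / 171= 2565.54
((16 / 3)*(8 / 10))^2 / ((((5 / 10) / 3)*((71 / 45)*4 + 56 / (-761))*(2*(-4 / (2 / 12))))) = -97408 / 267005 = -0.36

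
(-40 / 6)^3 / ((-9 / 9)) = 8000 / 27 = 296.30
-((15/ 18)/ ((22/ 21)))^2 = -1225/ 1936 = -0.63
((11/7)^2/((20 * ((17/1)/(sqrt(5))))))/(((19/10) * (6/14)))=121 * sqrt(5)/13566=0.02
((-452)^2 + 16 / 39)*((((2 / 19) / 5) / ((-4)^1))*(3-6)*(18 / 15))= 23903616 / 6175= 3871.03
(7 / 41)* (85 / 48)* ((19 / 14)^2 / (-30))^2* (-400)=-11077285 / 24300864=-0.46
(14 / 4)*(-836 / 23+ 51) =2359 / 46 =51.28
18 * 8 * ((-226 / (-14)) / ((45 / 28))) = 1446.40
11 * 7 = 77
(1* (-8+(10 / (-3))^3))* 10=-12160 / 27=-450.37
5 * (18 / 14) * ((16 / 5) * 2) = 288 / 7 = 41.14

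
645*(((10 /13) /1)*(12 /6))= 12900 /13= 992.31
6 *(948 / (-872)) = -711 / 109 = -6.52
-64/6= -32/3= -10.67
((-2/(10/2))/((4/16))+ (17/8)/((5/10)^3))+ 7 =112/5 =22.40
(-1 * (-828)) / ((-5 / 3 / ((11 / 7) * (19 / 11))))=-47196 / 35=-1348.46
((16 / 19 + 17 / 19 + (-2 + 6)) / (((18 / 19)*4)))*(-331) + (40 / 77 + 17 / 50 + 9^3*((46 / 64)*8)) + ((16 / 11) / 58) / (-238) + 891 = 4582.51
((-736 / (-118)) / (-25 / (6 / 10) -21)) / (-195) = 92 / 180245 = 0.00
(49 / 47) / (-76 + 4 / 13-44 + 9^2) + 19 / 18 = 1.03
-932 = -932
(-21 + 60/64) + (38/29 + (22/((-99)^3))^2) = -67700981650525/3610304043984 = -18.75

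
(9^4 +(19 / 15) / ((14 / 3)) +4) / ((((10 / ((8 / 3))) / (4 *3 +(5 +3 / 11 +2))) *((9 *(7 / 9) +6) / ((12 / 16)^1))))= 4428574 / 2275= 1946.63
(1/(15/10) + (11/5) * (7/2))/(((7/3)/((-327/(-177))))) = 27359/4130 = 6.62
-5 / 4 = -1.25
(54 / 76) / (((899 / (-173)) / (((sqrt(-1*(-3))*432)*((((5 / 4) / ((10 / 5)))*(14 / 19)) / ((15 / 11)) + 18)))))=-351530118*sqrt(3) / 324539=-1876.10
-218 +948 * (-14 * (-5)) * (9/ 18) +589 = 33551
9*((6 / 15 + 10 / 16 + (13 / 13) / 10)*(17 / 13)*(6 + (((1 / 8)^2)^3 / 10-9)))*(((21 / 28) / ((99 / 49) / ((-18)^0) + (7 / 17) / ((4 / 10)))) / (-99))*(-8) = -3006898776693 / 3809387479040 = -0.79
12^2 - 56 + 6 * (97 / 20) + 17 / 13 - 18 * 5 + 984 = 131613 / 130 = 1012.41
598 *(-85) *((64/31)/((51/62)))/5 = -76544/3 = -25514.67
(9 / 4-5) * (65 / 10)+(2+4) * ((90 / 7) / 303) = -99661 / 5656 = -17.62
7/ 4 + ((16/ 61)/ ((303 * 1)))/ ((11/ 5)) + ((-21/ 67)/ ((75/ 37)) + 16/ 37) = 102223853909/ 50401292700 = 2.03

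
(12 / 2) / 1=6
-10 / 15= -2 / 3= -0.67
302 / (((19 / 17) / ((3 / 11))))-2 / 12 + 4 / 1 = 97219 / 1254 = 77.53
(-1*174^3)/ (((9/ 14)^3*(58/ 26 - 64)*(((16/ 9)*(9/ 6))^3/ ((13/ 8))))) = 1413757163/ 51392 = 27509.28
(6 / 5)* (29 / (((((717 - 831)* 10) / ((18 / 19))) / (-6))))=1566 / 9025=0.17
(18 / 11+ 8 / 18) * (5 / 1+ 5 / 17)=11.02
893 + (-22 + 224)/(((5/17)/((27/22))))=95474/55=1735.89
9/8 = 1.12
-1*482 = -482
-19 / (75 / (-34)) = 646 / 75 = 8.61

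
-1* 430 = -430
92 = 92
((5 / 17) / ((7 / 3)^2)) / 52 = 45 / 43316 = 0.00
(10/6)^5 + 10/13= 43055/3159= 13.63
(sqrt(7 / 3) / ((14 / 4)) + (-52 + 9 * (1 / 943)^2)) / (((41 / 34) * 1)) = -1572191926 / 36459209 + 68 * sqrt(21) / 861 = -42.76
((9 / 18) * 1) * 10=5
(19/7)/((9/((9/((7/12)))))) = 228/49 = 4.65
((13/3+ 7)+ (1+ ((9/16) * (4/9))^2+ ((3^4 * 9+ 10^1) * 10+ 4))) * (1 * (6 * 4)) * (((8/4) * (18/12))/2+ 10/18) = 13153759/36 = 365382.19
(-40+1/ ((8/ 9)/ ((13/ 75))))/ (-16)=7961/ 3200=2.49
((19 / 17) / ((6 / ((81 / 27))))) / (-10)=-19 / 340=-0.06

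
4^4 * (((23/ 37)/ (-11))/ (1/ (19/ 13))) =-111872/ 5291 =-21.14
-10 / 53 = -0.19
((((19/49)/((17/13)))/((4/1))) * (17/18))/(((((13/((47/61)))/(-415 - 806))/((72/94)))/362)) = -4199019/2989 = -1404.82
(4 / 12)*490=490 / 3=163.33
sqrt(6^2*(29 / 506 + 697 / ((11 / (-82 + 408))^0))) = 3*sqrt(178471766) / 253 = 158.41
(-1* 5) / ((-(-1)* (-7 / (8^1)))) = 40 / 7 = 5.71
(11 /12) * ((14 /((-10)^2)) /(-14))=-11 /1200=-0.01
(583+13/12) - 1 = 6997/12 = 583.08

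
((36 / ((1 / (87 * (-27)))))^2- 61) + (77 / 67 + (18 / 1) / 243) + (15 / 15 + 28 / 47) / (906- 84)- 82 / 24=333186974214918221 / 46592604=7151070032.81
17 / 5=3.40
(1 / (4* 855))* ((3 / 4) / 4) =1 / 18240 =0.00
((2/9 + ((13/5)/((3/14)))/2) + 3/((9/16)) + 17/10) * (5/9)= 7.40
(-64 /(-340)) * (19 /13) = 304 /1105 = 0.28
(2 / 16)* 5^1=5 / 8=0.62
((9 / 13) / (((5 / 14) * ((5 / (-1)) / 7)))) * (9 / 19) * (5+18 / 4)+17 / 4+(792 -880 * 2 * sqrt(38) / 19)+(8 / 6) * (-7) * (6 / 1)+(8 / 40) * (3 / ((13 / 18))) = 947529 / 1300 -1760 * sqrt(38) / 19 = 157.85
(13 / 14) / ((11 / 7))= 13 / 22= 0.59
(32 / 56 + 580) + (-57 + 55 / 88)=29355 / 56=524.20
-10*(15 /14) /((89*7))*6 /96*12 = -225 /17444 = -0.01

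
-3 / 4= -0.75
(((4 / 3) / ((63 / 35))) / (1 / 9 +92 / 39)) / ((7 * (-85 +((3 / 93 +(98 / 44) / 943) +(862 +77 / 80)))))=6688510400 / 121465008671139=0.00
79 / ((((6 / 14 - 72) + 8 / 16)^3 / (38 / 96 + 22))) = -1165171 / 236417970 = -0.00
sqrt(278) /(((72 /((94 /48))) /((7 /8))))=329*sqrt(278) /13824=0.40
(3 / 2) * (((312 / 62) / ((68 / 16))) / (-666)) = -52 / 19499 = -0.00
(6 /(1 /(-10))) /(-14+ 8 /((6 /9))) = 30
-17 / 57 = -0.30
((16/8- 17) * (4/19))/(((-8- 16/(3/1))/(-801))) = -7209/38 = -189.71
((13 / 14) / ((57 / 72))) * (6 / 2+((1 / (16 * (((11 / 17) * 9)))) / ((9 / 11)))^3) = 3.52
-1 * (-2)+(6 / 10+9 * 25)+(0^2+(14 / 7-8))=1108 / 5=221.60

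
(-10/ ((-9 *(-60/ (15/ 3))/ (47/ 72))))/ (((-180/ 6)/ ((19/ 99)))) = 893/ 2309472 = 0.00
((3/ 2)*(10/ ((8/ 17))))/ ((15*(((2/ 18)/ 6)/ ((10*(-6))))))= -6885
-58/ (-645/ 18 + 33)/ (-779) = -348/ 13243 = -0.03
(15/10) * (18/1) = 27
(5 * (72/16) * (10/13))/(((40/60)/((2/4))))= 675/52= 12.98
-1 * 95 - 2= -97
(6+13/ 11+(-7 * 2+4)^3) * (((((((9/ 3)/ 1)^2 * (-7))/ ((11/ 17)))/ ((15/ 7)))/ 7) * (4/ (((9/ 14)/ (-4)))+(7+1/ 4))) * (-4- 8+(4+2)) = 165049073/ 242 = 682020.96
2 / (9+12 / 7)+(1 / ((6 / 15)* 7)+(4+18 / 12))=3173 / 525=6.04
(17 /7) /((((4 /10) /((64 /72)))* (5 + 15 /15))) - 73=-13627 /189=-72.10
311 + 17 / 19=5926 / 19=311.89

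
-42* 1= -42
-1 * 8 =-8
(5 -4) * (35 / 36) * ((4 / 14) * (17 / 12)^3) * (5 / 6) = 122825 / 186624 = 0.66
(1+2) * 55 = 165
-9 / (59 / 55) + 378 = 21807 / 59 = 369.61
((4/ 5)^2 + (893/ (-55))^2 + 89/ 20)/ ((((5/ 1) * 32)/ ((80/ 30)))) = 216759/ 48400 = 4.48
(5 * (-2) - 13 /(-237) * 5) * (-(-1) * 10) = -23050 /237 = -97.26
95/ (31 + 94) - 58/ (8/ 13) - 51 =-144.49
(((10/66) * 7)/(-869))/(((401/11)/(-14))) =490/1045407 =0.00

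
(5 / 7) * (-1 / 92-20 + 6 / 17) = -153725 / 10948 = -14.04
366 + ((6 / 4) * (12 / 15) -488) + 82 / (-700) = -42321 / 350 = -120.92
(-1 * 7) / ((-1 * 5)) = 7 / 5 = 1.40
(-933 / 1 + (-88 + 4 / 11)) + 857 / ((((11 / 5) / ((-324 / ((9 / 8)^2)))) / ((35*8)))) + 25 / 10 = -614319999 / 22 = -27923636.32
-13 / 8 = -1.62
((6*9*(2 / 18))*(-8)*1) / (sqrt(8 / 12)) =-24*sqrt(6) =-58.79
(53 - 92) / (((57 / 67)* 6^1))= -7.64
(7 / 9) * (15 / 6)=35 / 18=1.94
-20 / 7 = -2.86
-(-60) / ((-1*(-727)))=60 / 727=0.08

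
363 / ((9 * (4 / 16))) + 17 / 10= 4891 / 30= 163.03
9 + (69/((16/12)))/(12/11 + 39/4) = 730/53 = 13.77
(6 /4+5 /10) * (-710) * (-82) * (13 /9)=168191.11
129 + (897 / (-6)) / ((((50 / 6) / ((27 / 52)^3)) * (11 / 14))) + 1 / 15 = 1123167013 / 8923200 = 125.87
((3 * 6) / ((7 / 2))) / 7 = 36 / 49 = 0.73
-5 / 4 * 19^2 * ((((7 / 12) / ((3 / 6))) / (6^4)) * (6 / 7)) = -0.35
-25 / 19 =-1.32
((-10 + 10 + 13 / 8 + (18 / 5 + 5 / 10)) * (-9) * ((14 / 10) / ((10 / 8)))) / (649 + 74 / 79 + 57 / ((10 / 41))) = -0.07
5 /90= 1 /18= 0.06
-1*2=-2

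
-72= -72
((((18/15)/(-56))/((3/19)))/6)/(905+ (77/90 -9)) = -57/2260076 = -0.00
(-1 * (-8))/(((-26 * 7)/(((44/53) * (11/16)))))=-121/4823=-0.03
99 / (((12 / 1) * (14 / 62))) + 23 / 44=5707 / 154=37.06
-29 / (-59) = 29 / 59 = 0.49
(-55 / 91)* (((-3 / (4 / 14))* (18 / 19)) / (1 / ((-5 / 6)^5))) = -171875 / 71136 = -2.42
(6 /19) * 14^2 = 1176 /19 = 61.89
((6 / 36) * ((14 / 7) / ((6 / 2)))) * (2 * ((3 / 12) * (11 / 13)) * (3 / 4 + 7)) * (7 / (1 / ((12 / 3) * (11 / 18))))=26257 / 4212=6.23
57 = 57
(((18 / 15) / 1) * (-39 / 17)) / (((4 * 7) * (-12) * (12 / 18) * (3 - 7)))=-117 / 38080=-0.00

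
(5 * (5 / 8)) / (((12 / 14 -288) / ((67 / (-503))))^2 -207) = 1225 / 1821583656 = 0.00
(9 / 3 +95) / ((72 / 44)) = 539 / 9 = 59.89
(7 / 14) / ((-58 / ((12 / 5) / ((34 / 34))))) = -3 / 145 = -0.02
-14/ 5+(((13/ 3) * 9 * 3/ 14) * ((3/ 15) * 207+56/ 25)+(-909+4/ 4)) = -191133/ 350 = -546.09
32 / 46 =16 / 23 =0.70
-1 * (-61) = 61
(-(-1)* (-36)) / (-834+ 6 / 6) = 36 / 833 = 0.04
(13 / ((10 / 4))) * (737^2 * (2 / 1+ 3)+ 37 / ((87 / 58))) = 211837834 / 15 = 14122522.27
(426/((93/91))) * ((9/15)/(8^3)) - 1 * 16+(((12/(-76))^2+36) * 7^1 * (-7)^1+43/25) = -127417189557/71622400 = -1779.01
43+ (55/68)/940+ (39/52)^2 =278457/6392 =43.56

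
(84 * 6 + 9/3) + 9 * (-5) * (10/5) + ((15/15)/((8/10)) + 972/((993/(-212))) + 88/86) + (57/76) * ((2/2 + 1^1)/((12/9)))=24239555/113864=212.88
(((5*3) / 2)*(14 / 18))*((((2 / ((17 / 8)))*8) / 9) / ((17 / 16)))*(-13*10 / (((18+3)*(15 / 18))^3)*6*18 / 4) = -212992 / 70805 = -3.01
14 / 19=0.74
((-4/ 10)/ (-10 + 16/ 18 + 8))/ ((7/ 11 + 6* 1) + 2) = 99/ 2375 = 0.04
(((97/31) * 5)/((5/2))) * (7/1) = 1358/31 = 43.81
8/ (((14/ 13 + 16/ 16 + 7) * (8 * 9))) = 13/ 1062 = 0.01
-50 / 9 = -5.56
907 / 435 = 2.09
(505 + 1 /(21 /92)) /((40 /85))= 181849 /168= 1082.43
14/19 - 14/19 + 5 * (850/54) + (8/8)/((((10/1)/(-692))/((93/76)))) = -5.98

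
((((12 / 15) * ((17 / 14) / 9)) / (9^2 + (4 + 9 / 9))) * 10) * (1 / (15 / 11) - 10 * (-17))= 87074 / 40635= 2.14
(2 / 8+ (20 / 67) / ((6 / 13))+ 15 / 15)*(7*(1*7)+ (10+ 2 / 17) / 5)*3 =1322785 / 4556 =290.34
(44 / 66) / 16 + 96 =2305 / 24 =96.04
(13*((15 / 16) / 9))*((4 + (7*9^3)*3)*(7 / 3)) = 6967415 / 144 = 48384.83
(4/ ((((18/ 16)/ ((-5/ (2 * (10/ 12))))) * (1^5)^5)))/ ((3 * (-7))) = 32/ 63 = 0.51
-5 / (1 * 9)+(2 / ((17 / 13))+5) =914 / 153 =5.97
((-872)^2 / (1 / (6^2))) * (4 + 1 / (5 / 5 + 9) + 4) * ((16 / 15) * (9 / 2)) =26607356928 / 25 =1064294277.12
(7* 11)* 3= 231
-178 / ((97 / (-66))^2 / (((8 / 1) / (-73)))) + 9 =18.03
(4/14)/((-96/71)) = -71/336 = -0.21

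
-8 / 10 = -4 / 5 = -0.80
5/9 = 0.56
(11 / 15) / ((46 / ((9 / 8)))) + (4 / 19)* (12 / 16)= 6147 / 34960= 0.18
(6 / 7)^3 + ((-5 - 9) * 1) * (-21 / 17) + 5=133669 / 5831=22.92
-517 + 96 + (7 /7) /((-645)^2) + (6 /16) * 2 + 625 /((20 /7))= -167658073 /832050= -201.50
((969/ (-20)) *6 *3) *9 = -78489/ 10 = -7848.90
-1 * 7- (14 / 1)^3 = -2751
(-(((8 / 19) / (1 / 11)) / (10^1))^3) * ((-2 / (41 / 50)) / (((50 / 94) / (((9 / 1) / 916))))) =36032832 / 8049893875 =0.00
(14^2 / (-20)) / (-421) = 49 / 2105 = 0.02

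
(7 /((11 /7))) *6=294 /11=26.73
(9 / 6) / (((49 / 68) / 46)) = 95.76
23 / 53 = 0.43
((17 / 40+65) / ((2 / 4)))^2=6848689 / 400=17121.72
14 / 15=0.93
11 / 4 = 2.75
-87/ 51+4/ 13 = -1.40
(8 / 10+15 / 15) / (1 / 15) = 27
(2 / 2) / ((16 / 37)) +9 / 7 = 403 / 112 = 3.60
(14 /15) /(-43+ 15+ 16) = -0.08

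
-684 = -684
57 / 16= 3.56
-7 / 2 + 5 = 3 / 2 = 1.50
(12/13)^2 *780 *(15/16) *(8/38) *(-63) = -2041200/247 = -8263.97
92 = 92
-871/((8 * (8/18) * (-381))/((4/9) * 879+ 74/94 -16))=46109869/191008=241.40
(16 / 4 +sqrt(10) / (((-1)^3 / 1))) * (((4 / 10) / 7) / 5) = 8 / 175 - 2 * sqrt(10) / 175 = 0.01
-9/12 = -3/4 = -0.75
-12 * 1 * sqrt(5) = -12 * sqrt(5) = -26.83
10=10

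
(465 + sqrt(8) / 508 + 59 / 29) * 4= 2 * sqrt(2) / 127 + 54176 / 29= 1868.16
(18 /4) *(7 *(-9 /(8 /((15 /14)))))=-1215 /32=-37.97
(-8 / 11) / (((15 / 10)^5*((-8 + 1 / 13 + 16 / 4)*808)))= 0.00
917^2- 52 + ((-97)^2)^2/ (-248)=119998295/ 248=483864.09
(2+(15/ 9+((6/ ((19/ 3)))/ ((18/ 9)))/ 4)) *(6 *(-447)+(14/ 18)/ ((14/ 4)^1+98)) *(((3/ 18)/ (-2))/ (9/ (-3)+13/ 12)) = -151025000/ 342171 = -441.37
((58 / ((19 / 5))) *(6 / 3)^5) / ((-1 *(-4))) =2320 / 19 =122.11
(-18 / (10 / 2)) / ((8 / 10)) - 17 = -43 / 2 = -21.50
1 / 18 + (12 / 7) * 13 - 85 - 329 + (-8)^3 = -113861 / 126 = -903.66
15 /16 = 0.94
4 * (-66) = -264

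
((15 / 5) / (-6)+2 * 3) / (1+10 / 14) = 77 / 24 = 3.21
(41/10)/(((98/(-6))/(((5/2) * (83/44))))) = -10209/8624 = -1.18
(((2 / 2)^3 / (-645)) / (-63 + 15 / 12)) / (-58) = -0.00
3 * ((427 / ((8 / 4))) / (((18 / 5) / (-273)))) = -48571.25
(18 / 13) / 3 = 6 / 13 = 0.46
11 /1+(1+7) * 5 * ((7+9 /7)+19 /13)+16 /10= 183133 /455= 402.49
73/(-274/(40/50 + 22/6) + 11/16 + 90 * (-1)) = -78256/161503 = -0.48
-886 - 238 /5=-4668 /5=-933.60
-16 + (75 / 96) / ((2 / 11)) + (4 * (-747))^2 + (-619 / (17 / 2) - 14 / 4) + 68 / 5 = 48568698479 / 5440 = 8928069.57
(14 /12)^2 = 49 /36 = 1.36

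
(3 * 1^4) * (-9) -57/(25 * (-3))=-656/25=-26.24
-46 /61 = -0.75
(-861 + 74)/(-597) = 787/597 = 1.32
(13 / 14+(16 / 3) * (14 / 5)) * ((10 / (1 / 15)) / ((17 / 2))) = 33310 / 119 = 279.92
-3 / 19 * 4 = -12 / 19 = -0.63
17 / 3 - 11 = -16 / 3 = -5.33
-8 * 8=-64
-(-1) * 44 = 44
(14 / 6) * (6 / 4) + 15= 37 / 2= 18.50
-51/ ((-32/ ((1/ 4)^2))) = 51/ 512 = 0.10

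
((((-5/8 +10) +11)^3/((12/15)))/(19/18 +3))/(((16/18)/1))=1753952535/598016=2932.95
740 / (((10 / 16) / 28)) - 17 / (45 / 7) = 1491721 / 45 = 33149.36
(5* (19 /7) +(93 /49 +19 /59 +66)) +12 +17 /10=2760657 /28910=95.49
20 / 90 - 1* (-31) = 281 / 9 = 31.22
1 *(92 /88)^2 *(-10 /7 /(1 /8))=-10580 /847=-12.49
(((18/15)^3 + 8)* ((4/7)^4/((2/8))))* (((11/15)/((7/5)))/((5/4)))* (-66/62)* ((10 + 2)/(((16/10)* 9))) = -301334528/195381375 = -1.54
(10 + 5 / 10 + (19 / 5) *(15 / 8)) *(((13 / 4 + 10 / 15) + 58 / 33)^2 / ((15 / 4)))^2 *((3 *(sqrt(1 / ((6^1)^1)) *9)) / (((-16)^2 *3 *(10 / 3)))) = 5.59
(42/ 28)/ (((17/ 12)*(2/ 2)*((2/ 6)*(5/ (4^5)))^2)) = 169869312/ 425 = 399692.50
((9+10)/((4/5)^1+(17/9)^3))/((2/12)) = 415530/27481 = 15.12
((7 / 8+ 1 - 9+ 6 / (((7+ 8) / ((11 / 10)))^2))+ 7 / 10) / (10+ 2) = -95891 / 180000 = -0.53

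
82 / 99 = 0.83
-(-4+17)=-13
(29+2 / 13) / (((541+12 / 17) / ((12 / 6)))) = 12886 / 119717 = 0.11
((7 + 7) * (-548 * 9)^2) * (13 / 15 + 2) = 4881141216 / 5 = 976228243.20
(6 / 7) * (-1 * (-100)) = 600 / 7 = 85.71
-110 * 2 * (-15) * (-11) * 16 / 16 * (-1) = 36300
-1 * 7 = -7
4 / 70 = 2 / 35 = 0.06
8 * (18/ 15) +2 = 58/ 5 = 11.60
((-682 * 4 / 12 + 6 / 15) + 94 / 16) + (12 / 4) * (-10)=-30127 / 120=-251.06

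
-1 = -1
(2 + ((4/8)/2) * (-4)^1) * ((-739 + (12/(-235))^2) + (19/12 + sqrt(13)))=-488684297/662700 + sqrt(13)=-733.81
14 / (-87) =-14 / 87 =-0.16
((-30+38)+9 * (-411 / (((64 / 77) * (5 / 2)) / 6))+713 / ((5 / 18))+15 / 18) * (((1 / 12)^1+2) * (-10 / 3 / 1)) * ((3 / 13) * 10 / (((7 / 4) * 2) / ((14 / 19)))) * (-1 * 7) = -130930625 / 684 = -191419.04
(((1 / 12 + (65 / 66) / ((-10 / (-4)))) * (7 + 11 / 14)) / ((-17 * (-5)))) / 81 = 109 / 201960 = 0.00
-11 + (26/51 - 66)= -3901/51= -76.49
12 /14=6 /7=0.86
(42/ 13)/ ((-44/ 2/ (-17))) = 357/ 143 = 2.50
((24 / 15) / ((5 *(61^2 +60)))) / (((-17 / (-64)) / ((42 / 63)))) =1024 / 4820775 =0.00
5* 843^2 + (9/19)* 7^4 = 67533264/19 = 3554382.32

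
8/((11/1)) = 8/11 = 0.73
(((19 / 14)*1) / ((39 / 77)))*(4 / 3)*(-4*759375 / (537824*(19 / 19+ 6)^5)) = -17634375 / 14688712948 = -0.00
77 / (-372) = -77 / 372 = -0.21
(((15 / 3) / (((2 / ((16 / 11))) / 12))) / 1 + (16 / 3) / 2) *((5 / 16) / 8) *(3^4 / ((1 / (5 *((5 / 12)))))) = 214875 / 704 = 305.22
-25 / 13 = -1.92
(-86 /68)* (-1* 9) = 387 /34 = 11.38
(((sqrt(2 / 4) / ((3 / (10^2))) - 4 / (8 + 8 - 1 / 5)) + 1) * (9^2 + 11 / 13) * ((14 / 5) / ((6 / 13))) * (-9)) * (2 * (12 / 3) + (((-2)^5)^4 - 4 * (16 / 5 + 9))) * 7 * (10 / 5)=-1093328623744 * sqrt(2) - 96759583201344 / 1975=-1595192361855.47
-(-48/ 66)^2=-64/ 121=-0.53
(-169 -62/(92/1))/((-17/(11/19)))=85855/14858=5.78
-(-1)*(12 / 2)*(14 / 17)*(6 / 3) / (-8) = -21 / 17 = -1.24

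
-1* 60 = -60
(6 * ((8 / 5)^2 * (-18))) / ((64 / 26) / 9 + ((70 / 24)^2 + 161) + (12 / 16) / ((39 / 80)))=-4313088 / 2672575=-1.61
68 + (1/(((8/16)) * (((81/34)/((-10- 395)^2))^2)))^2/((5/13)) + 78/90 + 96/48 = 3505422555024975001063/15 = 233694837001665000070.87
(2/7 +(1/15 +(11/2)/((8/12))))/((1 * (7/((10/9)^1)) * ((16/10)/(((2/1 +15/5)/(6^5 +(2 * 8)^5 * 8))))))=0.00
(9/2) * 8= 36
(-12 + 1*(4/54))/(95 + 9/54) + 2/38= -7097/97641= -0.07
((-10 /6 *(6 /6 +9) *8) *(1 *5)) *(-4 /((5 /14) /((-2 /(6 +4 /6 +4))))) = -1400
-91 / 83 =-1.10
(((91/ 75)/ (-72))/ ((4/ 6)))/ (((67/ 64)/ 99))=-4004/ 1675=-2.39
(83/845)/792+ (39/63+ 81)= 382359701/4684680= 81.62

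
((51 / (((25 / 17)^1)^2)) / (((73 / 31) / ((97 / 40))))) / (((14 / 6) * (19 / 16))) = 265921038 / 30340625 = 8.76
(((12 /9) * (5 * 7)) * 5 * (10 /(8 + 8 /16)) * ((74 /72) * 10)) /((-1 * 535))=-259000 /49113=-5.27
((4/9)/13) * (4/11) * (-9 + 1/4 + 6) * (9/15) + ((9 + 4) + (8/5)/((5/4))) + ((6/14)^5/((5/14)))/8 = 133571797/9363900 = 14.26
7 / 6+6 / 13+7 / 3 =103 / 26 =3.96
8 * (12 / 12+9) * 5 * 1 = 400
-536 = -536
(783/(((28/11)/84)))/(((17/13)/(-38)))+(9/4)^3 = -816913431/1088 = -750839.55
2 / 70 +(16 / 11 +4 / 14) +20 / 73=57413 / 28105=2.04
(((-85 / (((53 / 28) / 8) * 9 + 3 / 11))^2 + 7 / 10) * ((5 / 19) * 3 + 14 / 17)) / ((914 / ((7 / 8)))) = 1.93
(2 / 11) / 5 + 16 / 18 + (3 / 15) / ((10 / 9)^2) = 53819 / 49500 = 1.09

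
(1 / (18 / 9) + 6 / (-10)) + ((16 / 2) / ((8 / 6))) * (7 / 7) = 59 / 10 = 5.90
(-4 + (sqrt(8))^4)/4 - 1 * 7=8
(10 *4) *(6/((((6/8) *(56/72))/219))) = 630720/7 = 90102.86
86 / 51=1.69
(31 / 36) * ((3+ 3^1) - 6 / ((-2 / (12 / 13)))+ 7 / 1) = 13.58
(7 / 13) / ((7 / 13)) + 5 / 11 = 16 / 11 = 1.45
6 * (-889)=-5334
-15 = -15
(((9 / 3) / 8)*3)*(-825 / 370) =-1485 / 592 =-2.51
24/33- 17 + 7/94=-16749/1034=-16.20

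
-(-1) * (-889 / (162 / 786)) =-116459 / 27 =-4313.30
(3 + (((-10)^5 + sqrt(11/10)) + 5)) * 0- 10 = -10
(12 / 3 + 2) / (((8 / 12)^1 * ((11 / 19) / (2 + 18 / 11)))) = 6840 / 121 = 56.53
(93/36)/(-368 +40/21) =-7/992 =-0.01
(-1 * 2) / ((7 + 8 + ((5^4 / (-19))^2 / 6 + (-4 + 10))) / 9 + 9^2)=-38988 / 2015125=-0.02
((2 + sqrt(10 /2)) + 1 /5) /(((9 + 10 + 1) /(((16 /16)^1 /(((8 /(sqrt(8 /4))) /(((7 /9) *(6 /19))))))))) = 77 *sqrt(2) /22800 + 7 *sqrt(10) /4560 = 0.01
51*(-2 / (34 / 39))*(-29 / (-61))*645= -2188485 / 61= -35876.80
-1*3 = -3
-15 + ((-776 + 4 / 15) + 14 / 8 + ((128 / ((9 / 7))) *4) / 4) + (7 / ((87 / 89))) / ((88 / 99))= -7113521 / 10440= -681.37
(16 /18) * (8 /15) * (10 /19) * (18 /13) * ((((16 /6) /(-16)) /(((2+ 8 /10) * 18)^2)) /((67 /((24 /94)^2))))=-3200 /145093705029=-0.00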